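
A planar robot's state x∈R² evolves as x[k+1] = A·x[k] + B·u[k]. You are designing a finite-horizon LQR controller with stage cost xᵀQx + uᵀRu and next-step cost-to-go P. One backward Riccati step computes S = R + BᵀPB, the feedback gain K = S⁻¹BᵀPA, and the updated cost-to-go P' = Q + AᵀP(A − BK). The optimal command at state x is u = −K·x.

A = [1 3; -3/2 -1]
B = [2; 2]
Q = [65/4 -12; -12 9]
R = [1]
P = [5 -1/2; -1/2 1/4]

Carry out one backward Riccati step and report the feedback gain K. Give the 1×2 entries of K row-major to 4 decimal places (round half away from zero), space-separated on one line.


BᵀP = [9.0000 -0.5000]
S = R + BᵀPB = [1] + [17.0000] = [18.0000]
BᵀPA = [9.7500 27.5000]
K = S⁻¹·BᵀPA = [0.5417 1.5278]
A−BK = [-0.0833 -0.0556; -2.5833 -4.0556]
AᵀP(A−BK) = [1.7813 3.2292; 3.2292 6.2361]
P' = Q + AᵀP(A−BK) = [18.0313 -8.7708; -8.7708 15.2361]
tr(P') = 33.2674

0.5417 1.5278


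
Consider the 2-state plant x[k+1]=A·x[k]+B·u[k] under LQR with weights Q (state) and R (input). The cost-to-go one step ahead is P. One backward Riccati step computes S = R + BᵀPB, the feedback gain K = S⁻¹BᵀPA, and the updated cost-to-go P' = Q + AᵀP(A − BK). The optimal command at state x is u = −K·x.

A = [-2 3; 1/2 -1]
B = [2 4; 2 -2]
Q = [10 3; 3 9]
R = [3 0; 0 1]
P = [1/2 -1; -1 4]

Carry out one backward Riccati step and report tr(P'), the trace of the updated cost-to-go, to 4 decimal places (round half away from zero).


19.6191

BᵀP = [-1.0000 6.0000; 4.0000 -12.0000]
S = R + BᵀPB = [3 0; 0 1] + [10.0000 -16.0000; -16.0000 40.0000] = [13.0000 -16.0000; -16.0000 41.0000]
BᵀPA = [5.0000 -9.0000; -14.0000 24.0000]
K = S⁻¹·BᵀPA = [-0.0686 0.0542; -0.3682 0.6065]
A−BK = [-0.3899 0.4657; -0.0993 0.1047]
AᵀP(A−BK) = [0.1877 -0.2798; -0.2798 0.4314]
P' = Q + AᵀP(A−BK) = [10.1877 2.7202; 2.7202 9.4314]
tr(P') = 19.6191


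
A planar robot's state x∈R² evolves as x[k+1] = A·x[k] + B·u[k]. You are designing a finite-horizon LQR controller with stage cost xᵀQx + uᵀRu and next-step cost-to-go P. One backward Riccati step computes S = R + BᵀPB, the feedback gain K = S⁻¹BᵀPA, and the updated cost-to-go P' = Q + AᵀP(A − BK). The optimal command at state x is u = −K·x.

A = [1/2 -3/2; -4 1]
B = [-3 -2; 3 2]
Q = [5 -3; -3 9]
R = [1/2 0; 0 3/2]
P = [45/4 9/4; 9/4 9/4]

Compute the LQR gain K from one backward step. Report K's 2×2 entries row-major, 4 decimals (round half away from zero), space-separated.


-0.1444 0.4332 -0.0321 0.0963

BᵀP = [-27.0000 0.0000; -18.0000 0.0000]
S = R + BᵀPB = [1/2 0; 0 3/2] + [81.0000 54.0000; 54.0000 36.0000] = [81.5000 54.0000; 54.0000 37.5000]
BᵀPA = [-13.5000 40.5000; -9.0000 27.0000]
K = S⁻¹·BᵀPA = [-0.1444 0.4332; -0.0321 0.0963]
A−BK = [0.0027 -0.0080; -3.5027 -0.4920]
AᵀP(A−BK) = [27.5745 3.9014; 3.9014 0.6708]
P' = Q + AᵀP(A−BK) = [32.5745 0.9014; 0.9014 9.6708]
tr(P') = 42.2453


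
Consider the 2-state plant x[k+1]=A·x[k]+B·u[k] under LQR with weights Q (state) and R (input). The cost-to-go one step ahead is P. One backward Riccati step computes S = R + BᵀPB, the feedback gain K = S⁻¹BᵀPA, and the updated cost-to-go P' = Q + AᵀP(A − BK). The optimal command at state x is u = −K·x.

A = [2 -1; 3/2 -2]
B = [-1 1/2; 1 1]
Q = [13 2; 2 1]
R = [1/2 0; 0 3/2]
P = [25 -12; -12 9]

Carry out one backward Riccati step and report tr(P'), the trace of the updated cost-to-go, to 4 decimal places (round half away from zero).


23.9074

BᵀP = [-37.0000 21.0000; 0.5000 3.0000]
S = R + BᵀPB = [1/2 0; 0 3/2] + [58.0000 2.5000; 2.5000 3.2500] = [58.5000 2.5000; 2.5000 4.7500]
BᵀPA = [-42.5000 -5.0000; 5.5000 -6.5000]
K = S⁻¹·BᵀPA = [-0.7938 -0.0276; 1.5757 -1.3539]
A−BK = [0.4183 -0.3507; 0.7181 -0.6185]
AᵀP(A−BK) = [5.8457 -4.7271; -4.7271 4.0617]
P' = Q + AᵀP(A−BK) = [18.8457 -2.7271; -2.7271 5.0617]
tr(P') = 23.9074


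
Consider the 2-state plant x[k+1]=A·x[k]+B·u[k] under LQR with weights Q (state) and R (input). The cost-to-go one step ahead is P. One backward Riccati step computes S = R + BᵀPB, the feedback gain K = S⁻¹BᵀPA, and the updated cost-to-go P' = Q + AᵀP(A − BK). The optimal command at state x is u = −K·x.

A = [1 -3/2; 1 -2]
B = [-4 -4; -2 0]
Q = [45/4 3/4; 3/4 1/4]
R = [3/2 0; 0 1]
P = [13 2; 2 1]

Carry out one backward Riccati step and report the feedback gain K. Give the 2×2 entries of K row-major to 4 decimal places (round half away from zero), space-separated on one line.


-0.3123 0.5999 0.0476 -0.1932

BᵀP = [-56.0000 -10.0000; -52.0000 -8.0000]
S = R + BᵀPB = [3/2 0; 0 1] + [244.0000 224.0000; 224.0000 208.0000] = [245.5000 224.0000; 224.0000 209.0000]
BᵀPA = [-66.0000 104.0000; -60.0000 94.0000]
K = S⁻¹·BᵀPA = [-0.3123 0.5999; 0.0476 -0.1932]
A−BK = [-0.0587 0.1268; 0.3754 -0.8002]
AᵀP(A−BK) = [0.2461 -0.4982; -0.4982 1.0206]
P' = Q + AᵀP(A−BK) = [11.4961 0.2518; 0.2518 1.2706]
tr(P') = 12.7668


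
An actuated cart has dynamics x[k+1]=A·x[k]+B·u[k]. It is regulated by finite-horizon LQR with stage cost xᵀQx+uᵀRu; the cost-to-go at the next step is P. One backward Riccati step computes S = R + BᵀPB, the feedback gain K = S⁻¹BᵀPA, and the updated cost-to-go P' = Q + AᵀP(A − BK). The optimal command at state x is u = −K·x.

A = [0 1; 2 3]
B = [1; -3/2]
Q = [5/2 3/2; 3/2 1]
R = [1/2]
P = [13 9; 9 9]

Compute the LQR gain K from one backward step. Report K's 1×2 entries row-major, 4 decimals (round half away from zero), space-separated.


-1.3333 -2.0741

BᵀP = [-0.5000 -4.5000]
S = R + BᵀPB = [1/2] + [6.2500] = [6.7500]
BᵀPA = [-9.0000 -14.0000]
K = S⁻¹·BᵀPA = [-1.3333 -2.0741]
A−BK = [1.3333 3.0741; 0.0000 -0.1111]
AᵀP(A−BK) = [24.0000 53.3333; 53.3333 118.9630]
P' = Q + AᵀP(A−BK) = [26.5000 54.8333; 54.8333 119.9630]
tr(P') = 146.4630


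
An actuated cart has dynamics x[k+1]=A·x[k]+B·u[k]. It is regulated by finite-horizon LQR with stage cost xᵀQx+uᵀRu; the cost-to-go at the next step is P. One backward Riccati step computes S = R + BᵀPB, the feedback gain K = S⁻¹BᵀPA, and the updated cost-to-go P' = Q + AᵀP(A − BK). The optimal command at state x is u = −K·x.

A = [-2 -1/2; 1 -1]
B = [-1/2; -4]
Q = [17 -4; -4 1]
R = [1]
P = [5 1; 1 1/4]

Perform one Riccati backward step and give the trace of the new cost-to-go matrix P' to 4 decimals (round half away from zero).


BᵀP = [-6.5000 -1.5000]
S = R + BᵀPB = [1] + [9.2500] = [10.2500]
BᵀPA = [11.5000 4.7500]
K = S⁻¹·BᵀPA = [1.1220 0.4634]
A−BK = [-1.4390 -0.2683; 5.4878 0.8537]
AᵀP(A−BK) = [3.3476 0.9207; 0.9207 0.2988]
P' = Q + AᵀP(A−BK) = [20.3476 -3.0793; -3.0793 1.2988]
tr(P') = 21.6463

21.6463


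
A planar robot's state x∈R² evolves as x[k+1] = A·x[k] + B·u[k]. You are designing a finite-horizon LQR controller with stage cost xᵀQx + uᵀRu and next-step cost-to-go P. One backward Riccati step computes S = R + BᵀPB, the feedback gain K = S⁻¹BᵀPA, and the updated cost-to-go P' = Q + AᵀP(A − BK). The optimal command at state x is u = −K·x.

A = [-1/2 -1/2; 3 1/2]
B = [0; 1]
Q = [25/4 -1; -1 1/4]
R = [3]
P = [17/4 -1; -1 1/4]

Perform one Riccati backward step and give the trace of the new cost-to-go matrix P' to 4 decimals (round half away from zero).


13.8365

BᵀP = [-1.0000 0.2500]
S = R + BᵀPB = [3] + [0.2500] = [3.2500]
BᵀPA = [1.2500 0.6250]
K = S⁻¹·BᵀPA = [0.3846 0.1923]
A−BK = [-0.5000 -0.5000; 2.6154 0.3077]
AᵀP(A−BK) = [5.8317 2.9471; 2.9471 1.5048]
P' = Q + AᵀP(A−BK) = [12.0817 1.9471; 1.9471 1.7548]
tr(P') = 13.8365


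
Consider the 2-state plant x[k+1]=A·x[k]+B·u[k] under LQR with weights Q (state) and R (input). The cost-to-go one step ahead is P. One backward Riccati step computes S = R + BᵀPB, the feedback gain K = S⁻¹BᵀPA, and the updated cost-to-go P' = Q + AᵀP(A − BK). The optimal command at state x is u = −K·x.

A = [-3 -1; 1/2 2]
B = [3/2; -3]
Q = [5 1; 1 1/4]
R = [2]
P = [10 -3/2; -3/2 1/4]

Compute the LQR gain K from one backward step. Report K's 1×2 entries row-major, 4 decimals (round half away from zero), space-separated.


BᵀP = [19.5000 -3.0000]
S = R + BᵀPB = [2] + [38.2500] = [40.2500]
BᵀPA = [-60.0000 -25.5000]
K = S⁻¹·BᵀPA = [-1.4907 -0.6335]
A−BK = [-0.7640 -0.0497; -3.9720 0.0994]
AᵀP(A−BK) = [5.1215 1.9876; 1.9876 0.8447]
P' = Q + AᵀP(A−BK) = [10.1215 2.9876; 2.9876 1.0947]
tr(P') = 11.2162

-1.4907 -0.6335


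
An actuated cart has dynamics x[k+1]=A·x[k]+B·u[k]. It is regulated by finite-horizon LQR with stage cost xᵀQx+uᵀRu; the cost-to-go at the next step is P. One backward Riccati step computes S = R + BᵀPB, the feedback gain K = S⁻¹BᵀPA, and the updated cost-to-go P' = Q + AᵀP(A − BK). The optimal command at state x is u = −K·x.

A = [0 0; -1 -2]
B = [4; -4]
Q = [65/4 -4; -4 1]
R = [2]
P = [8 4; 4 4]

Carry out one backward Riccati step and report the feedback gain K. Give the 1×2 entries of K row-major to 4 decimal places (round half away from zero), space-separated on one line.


0.0000 0.0000

BᵀP = [16.0000 0.0000]
S = R + BᵀPB = [2] + [64.0000] = [66.0000]
BᵀPA = [0.0000 0.0000]
K = S⁻¹·BᵀPA = [0.0000 0.0000]
A−BK = [0.0000 0.0000; -1.0000 -2.0000]
AᵀP(A−BK) = [4.0000 8.0000; 8.0000 16.0000]
P' = Q + AᵀP(A−BK) = [20.2500 4.0000; 4.0000 17.0000]
tr(P') = 37.2500


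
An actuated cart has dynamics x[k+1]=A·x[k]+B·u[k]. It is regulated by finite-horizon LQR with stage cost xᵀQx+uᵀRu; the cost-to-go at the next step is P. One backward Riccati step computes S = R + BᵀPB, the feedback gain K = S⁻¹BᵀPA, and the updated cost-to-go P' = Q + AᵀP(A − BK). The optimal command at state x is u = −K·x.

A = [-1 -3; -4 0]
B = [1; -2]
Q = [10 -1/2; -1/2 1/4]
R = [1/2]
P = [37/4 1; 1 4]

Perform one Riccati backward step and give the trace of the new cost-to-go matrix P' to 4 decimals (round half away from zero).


BᵀP = [7.2500 -7.0000]
S = R + BᵀPB = [1/2] + [21.2500] = [21.7500]
BᵀPA = [20.7500 -21.7500]
K = S⁻¹·BᵀPA = [0.9540 -1.0000]
A−BK = [-1.9540 -2.0000; -2.0920 -2.0000]
AᵀP(A−BK) = [61.4540 60.5000; 60.5000 61.5000]
P' = Q + AᵀP(A−BK) = [71.4540 60.0000; 60.0000 61.7500]
tr(P') = 133.2040

133.2040


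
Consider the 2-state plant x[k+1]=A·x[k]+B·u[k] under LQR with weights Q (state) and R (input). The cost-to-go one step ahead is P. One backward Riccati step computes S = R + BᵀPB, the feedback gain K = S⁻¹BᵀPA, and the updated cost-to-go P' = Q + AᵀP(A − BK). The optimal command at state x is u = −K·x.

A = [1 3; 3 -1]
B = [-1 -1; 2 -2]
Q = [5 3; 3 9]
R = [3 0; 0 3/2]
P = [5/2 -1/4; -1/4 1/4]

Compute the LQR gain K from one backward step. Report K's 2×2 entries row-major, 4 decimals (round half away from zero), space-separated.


BᵀP = [-3.0000 0.7500; -2.0000 -0.2500]
S = R + BᵀPB = [3 0; 0 3/2] + [4.5000 1.5000; 1.5000 2.5000] = [7.5000 1.5000; 1.5000 4.0000]
BᵀPA = [-0.7500 -9.7500; -2.7500 -5.7500]
K = S⁻¹·BᵀPA = [0.0405 -1.0946; -0.7027 -1.0270]
A−BK = [0.3378 0.8784; 1.5135 -0.8649]
AᵀP(A−BK) = [1.3480 1.1047; 1.1047 7.6723]
P' = Q + AᵀP(A−BK) = [6.3480 4.1047; 4.1047 16.6723]
tr(P') = 23.0203

0.0405 -1.0946 -0.7027 -1.0270


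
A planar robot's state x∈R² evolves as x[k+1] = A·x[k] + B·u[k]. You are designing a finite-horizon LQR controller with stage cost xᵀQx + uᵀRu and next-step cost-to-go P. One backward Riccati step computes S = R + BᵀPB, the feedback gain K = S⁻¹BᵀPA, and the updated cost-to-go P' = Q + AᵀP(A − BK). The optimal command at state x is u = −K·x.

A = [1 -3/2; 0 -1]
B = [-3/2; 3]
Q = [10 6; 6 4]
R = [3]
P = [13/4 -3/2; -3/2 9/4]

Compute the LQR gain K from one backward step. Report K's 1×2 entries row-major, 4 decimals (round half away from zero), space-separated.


BᵀP = [-9.3750 9.0000]
S = R + BᵀPB = [3] + [41.0625] = [44.0625]
BᵀPA = [-9.3750 5.0625]
K = S⁻¹·BᵀPA = [-0.2128 0.1149]
A−BK = [0.6809 -1.3277; 0.6383 -1.3447]
AᵀP(A−BK) = [1.2553 -2.2979; -2.2979 4.4809]
P' = Q + AᵀP(A−BK) = [11.2553 3.7021; 3.7021 8.4809]
tr(P') = 19.7362

-0.2128 0.1149


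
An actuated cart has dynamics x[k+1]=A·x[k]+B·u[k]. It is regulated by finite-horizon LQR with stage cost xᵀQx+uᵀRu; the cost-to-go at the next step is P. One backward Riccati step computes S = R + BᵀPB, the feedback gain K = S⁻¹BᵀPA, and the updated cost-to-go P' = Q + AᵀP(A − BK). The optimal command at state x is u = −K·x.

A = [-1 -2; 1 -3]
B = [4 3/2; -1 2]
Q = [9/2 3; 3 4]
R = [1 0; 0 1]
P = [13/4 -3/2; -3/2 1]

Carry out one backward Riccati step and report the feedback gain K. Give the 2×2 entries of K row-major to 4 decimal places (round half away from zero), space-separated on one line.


BᵀP = [14.5000 -7.0000; 1.8750 -0.2500]
S = R + BᵀPB = [1 0; 0 1] + [65.0000 7.7500; 7.7500 2.3125] = [66.0000 7.7500; 7.7500 3.3125]
BᵀPA = [-21.5000 -8.0000; -2.1250 -3.0000]
K = S⁻¹·BᵀPA = [-0.3453 -0.0205; 0.1663 -0.8577]
A−BK = [0.1317 -0.6315; 0.3220 -1.3051]
AᵀP(A−BK) = [0.1797 -0.2633; -0.2633 1.2629]
P' = Q + AᵀP(A−BK) = [4.6797 2.7367; 2.7367 5.2629]
tr(P') = 9.9426

-0.3453 -0.0205 0.1663 -0.8577


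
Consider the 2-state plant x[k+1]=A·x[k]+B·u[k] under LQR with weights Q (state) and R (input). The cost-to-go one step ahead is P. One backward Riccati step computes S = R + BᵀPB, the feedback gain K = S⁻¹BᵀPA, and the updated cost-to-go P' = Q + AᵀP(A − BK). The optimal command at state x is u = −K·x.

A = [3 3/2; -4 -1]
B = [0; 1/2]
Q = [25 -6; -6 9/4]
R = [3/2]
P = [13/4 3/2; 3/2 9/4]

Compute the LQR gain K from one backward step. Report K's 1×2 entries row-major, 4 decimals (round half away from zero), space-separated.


BᵀP = [0.7500 1.1250]
S = R + BᵀPB = [3/2] + [0.5625] = [2.0625]
BᵀPA = [-2.2500 0.0000]
K = S⁻¹·BᵀPA = [-1.0909 0.0000]
A−BK = [3.0000 1.5000; -3.4545 -1.0000]
AᵀP(A−BK) = [26.7955 10.1250; 10.1250 5.0625]
P' = Q + AᵀP(A−BK) = [51.7955 4.1250; 4.1250 7.3125]
tr(P') = 59.1080

-1.0909 0.0000


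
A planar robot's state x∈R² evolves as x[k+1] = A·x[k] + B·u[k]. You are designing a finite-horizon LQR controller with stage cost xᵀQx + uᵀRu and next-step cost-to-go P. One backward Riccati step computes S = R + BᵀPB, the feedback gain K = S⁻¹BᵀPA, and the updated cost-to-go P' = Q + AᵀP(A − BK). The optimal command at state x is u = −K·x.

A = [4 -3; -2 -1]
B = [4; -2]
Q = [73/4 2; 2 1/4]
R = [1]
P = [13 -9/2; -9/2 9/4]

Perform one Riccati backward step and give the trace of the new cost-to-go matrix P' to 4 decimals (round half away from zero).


22.9181

BᵀP = [61.0000 -22.5000]
S = R + BᵀPB = [1] + [289.0000] = [290.0000]
BᵀPA = [289.0000 -160.5000]
K = S⁻¹·BᵀPA = [0.9966 -0.5534]
A−BK = [0.0138 -0.7862; -0.0069 -2.1069]
AᵀP(A−BK) = [0.9966 -0.5534; -0.5534 3.4216]
P' = Q + AᵀP(A−BK) = [19.2466 1.4466; 1.4466 3.6716]
tr(P') = 22.9181


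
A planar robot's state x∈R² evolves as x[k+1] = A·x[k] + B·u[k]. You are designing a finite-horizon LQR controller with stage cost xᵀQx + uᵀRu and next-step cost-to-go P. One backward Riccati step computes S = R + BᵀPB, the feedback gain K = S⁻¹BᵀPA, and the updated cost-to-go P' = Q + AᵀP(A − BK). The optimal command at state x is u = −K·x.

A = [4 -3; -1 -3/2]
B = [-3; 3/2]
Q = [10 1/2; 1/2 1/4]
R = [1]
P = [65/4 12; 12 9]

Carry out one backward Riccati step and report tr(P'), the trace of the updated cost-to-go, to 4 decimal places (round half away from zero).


BᵀP = [-30.7500 -22.5000]
S = R + BᵀPB = [1] + [58.5000] = [59.5000]
BᵀPA = [-100.5000 126.0000]
K = S⁻¹·BᵀPA = [-1.6891 2.1176]
A−BK = [-1.0672 3.3529; 1.5336 -4.6765]
AᵀP(A−BK) = [3.2479 -4.6765; -4.6765 7.6765]
P' = Q + AᵀP(A−BK) = [13.2479 -4.1765; -4.1765 7.9265]
tr(P') = 21.1744

21.1744


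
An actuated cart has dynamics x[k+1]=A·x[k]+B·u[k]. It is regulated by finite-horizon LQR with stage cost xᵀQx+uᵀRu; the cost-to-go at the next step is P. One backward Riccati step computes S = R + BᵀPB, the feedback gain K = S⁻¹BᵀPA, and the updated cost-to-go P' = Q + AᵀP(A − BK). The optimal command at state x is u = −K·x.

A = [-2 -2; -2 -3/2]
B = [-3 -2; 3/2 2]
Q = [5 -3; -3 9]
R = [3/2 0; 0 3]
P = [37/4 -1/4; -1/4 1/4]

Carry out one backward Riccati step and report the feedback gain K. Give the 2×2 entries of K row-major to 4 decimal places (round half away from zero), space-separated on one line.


0.6299 0.6151 -0.0197 0.0120

BᵀP = [-28.1250 1.1250; -19.0000 1.0000]
S = R + BᵀPB = [3/2 0; 0 3] + [86.0625 58.5000; 58.5000 40.0000] = [87.5625 58.5000; 58.5000 43.0000]
BᵀPA = [54.0000 54.5625; 36.0000 36.5000]
K = S⁻¹·BᵀPA = [0.6299 0.6151; -0.0197 0.0120]
A−BK = [-0.1498 -0.1307; -2.9054 -2.4467]
AᵀP(A−BK) = [2.6966 2.3521; 2.3521 2.0626]
P' = Q + AᵀP(A−BK) = [7.6966 -0.6479; -0.6479 11.0626]
tr(P') = 18.7592


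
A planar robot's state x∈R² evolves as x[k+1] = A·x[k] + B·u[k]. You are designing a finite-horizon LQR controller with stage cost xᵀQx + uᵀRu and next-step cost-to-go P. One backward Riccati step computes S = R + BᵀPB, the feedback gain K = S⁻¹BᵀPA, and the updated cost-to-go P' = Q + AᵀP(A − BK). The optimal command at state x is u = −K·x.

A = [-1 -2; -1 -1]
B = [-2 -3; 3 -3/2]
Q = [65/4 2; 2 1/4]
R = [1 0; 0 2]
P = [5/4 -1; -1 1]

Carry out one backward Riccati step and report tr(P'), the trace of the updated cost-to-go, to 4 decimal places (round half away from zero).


BᵀP = [-5.5000 5.0000; -2.2500 1.5000]
S = R + BᵀPB = [1 0; 0 2] + [26.0000 9.0000; 9.0000 4.5000] = [27.0000 9.0000; 9.0000 6.5000]
BᵀPA = [0.5000 6.0000; 0.7500 3.0000]
K = S⁻¹·BᵀPA = [-0.0370 0.1270; 0.1667 0.2857]
A−BK = [-0.5741 -0.8889; -0.6389 -0.9524]
AᵀP(A−BK) = [0.1435 0.2222; 0.2222 0.3810]
P' = Q + AᵀP(A−BK) = [16.3935 2.2222; 2.2222 0.6310]
tr(P') = 17.0245

17.0245


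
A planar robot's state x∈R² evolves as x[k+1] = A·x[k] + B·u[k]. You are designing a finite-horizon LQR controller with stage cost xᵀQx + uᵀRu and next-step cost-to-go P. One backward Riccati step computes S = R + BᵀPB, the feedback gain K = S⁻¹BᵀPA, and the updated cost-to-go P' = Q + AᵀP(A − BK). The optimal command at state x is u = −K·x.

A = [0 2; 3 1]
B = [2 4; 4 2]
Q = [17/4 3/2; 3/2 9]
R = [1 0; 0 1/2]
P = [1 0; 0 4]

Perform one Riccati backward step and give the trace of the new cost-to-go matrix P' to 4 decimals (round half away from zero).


14.4049

BᵀP = [2.0000 16.0000; 4.0000 8.0000]
S = R + BᵀPB = [1 0; 0 1/2] + [68.0000 40.0000; 40.0000 32.0000] = [69.0000 40.0000; 40.0000 32.5000]
BᵀPA = [48.0000 20.0000; 24.0000 16.0000]
K = S⁻¹·BᵀPA = [0.9339 0.0156; -0.4109 0.4732]
A−BK = [-0.2241 0.0763; 0.0864 -0.0086]
AᵀP(A−BK) = [1.0366 -0.1027; -0.1027 0.1183]
P' = Q + AᵀP(A−BK) = [5.2866 1.3973; 1.3973 9.1183]
tr(P') = 14.4049


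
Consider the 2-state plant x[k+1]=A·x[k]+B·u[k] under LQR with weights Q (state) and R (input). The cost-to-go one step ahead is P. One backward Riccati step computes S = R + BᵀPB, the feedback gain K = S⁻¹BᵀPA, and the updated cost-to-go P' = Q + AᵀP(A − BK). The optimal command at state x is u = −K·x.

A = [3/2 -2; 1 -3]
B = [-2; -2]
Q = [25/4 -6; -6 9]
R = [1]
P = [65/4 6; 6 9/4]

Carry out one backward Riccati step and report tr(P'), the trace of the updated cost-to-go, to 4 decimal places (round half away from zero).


BᵀP = [-44.5000 -16.5000]
S = R + BᵀPB = [1] + [122.0000] = [123.0000]
BᵀPA = [-83.2500 138.5000]
K = S⁻¹·BᵀPA = [-0.6768 1.1260]
A−BK = [0.1463 0.2520; -0.3537 -0.7480]
AᵀP(A−BK) = [0.4665 -0.7591; -0.7591 1.2967]
P' = Q + AᵀP(A−BK) = [6.7165 -6.7591; -6.7591 10.2967]
tr(P') = 17.0132

17.0132


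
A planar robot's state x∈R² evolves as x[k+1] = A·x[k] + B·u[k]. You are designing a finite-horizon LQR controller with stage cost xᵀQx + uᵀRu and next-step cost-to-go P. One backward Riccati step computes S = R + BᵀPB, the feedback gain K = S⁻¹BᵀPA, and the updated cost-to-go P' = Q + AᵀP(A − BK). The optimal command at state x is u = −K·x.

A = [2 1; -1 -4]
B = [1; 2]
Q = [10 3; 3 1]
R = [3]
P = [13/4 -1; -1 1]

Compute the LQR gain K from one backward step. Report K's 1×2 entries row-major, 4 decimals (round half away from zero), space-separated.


0.2400 -0.4400

BᵀP = [1.2500 1.0000]
S = R + BᵀPB = [3] + [3.2500] = [6.2500]
BᵀPA = [1.5000 -2.7500]
K = S⁻¹·BᵀPA = [0.2400 -0.4400]
A−BK = [1.7600 1.4400; -1.4800 -3.1200]
AᵀP(A−BK) = [17.6400 20.1600; 20.1600 26.0400]
P' = Q + AᵀP(A−BK) = [27.6400 23.1600; 23.1600 27.0400]
tr(P') = 54.6800


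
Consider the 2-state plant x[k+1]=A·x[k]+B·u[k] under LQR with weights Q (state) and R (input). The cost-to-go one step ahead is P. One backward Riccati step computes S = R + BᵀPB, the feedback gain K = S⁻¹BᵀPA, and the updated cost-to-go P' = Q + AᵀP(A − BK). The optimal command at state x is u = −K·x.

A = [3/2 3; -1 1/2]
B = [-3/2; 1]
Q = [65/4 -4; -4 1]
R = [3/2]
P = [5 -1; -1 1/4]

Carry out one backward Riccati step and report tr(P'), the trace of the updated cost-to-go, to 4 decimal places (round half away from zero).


BᵀP = [-8.5000 1.7500]
S = R + BᵀPB = [3/2] + [14.5000] = [16.0000]
BᵀPA = [-14.5000 -24.6250]
K = S⁻¹·BᵀPA = [-0.9063 -1.5391]
A−BK = [0.1406 0.6914; -0.0938 2.0391]
AᵀP(A−BK) = [1.3594 2.3086; 2.3086 4.1631]
P' = Q + AᵀP(A−BK) = [17.6094 -1.6914; -1.6914 5.1631]
tr(P') = 22.7725

22.7725


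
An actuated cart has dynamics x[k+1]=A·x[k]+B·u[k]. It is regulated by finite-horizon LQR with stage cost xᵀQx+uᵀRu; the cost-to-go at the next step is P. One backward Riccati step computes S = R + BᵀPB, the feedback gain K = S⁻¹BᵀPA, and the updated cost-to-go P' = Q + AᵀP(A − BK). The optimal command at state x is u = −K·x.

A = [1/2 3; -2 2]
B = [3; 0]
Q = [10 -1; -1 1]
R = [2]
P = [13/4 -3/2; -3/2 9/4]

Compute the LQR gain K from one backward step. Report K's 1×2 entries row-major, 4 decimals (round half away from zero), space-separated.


0.4440 0.6480

BᵀP = [9.7500 -4.5000]
S = R + BᵀPB = [2] + [29.2500] = [31.2500]
BᵀPA = [13.8750 20.2500]
K = S⁻¹·BᵀPA = [0.4440 0.6480]
A−BK = [-0.8320 1.0560; -2.0000 2.0000]
AᵀP(A−BK) = [6.6520 -5.6160; -5.6160 7.1280]
P' = Q + AᵀP(A−BK) = [16.6520 -6.6160; -6.6160 8.1280]
tr(P') = 24.7800


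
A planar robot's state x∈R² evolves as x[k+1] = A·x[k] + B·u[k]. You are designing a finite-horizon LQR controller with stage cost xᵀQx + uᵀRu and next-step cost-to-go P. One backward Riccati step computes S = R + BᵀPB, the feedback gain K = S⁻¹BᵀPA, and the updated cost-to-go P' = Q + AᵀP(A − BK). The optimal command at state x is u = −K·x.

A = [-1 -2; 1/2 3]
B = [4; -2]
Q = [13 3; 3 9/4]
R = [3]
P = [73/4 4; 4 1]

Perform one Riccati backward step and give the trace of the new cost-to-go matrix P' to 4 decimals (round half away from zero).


BᵀP = [65.0000 14.0000]
S = R + BᵀPB = [3] + [232.0000] = [235.0000]
BᵀPA = [-58.0000 -88.0000]
K = S⁻¹·BᵀPA = [-0.2468 -0.3745]
A−BK = [-0.0128 -0.5021; 0.0064 2.2511]
AᵀP(A−BK) = [0.1851 0.2809; 0.2809 1.0468]
P' = Q + AᵀP(A−BK) = [13.1851 3.2809; 3.2809 3.2968]
tr(P') = 16.4819

16.4819


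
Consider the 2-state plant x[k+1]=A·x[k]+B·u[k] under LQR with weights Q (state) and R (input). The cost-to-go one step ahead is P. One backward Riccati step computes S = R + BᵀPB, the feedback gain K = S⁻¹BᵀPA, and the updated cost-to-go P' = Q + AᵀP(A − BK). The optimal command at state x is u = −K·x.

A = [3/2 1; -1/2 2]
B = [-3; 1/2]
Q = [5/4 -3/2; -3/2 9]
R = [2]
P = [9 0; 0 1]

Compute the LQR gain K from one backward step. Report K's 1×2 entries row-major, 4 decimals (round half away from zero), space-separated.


-0.4895 -0.3123

BᵀP = [-27.0000 0.5000]
S = R + BᵀPB = [2] + [81.2500] = [83.2500]
BᵀPA = [-40.7500 -26.0000]
K = S⁻¹·BᵀPA = [-0.4895 -0.3123]
A−BK = [0.0315 0.0631; -0.2553 2.1562]
AᵀP(A−BK) = [0.5533 -0.2267; -0.2267 4.8799]
P' = Q + AᵀP(A−BK) = [1.8033 -1.7267; -1.7267 13.8799]
tr(P') = 15.6832


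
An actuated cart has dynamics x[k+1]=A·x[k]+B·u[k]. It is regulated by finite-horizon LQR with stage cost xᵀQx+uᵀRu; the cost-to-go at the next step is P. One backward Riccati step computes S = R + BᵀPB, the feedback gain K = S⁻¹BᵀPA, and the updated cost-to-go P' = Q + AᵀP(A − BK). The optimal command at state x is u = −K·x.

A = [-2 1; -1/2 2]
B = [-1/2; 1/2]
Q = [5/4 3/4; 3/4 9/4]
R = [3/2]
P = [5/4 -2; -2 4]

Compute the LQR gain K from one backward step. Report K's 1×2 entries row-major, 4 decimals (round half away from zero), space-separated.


0.4590 1.1475

BᵀP = [-1.6250 3.0000]
S = R + BᵀPB = [3/2] + [2.3125] = [3.8125]
BᵀPA = [1.7500 4.3750]
K = S⁻¹·BᵀPA = [0.4590 1.1475]
A−BK = [-1.7705 1.5738; -0.7295 1.4262]
AᵀP(A−BK) = [1.1967 0.4918; 0.4918 4.2295]
P' = Q + AᵀP(A−BK) = [2.4467 1.2418; 1.2418 6.4795]
tr(P') = 8.9262


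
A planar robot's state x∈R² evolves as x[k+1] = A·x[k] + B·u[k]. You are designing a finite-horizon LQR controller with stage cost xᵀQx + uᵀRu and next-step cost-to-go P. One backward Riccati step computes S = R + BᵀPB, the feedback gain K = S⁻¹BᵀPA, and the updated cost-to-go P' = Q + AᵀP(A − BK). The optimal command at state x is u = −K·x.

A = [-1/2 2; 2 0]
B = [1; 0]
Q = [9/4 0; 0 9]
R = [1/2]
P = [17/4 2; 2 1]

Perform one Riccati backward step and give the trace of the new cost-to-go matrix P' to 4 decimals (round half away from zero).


BᵀP = [4.2500 2.0000]
S = R + BᵀPB = [1/2] + [4.2500] = [4.7500]
BᵀPA = [1.8750 8.5000]
K = S⁻¹·BᵀPA = [0.3947 1.7895]
A−BK = [-0.8947 0.2105; 2.0000 0.0000]
AᵀP(A−BK) = [0.3224 0.3947; 0.3947 1.7895]
P' = Q + AᵀP(A−BK) = [2.5724 0.3947; 0.3947 10.7895]
tr(P') = 13.3618

13.3618


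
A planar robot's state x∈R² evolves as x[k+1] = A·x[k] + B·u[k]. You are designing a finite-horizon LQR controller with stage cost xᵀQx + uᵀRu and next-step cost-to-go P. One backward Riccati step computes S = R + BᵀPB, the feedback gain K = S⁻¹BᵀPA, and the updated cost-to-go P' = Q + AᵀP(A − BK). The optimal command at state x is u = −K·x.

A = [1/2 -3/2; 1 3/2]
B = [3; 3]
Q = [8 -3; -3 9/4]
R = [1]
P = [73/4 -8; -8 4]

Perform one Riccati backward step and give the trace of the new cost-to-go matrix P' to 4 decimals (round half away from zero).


BᵀP = [30.7500 -12.0000]
S = R + BᵀPB = [1] + [56.2500] = [57.2500]
BᵀPA = [3.3750 -64.1250]
K = S⁻¹·BᵀPA = [0.0590 -1.1201]
A−BK = [0.3231 1.8603; 0.8231 4.8603]
AᵀP(A−BK) = [0.3635 2.0928; 2.0928 14.2369]
P' = Q + AᵀP(A−BK) = [8.3635 -0.9072; -0.9072 16.4869]
tr(P') = 24.8504

24.8504


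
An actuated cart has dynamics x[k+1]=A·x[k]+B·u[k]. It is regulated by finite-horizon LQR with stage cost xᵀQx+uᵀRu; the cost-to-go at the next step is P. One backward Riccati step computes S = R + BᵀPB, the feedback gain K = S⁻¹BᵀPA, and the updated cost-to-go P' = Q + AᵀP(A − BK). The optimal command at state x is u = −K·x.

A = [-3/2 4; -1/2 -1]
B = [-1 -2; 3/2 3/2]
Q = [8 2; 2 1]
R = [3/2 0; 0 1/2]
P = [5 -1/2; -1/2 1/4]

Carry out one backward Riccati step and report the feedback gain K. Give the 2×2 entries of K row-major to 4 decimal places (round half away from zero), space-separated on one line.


-0.0187 -0.1418 0.6515 -1.7687

BᵀP = [-5.7500 0.8750; -10.7500 1.3750]
S = R + BᵀPB = [3/2 0; 0 1/2] + [7.0625 12.8125; 12.8125 23.5625] = [8.5625 12.8125; 12.8125 24.0625]
BᵀPA = [8.1875 -23.8750; 15.4375 -44.3750]
K = S⁻¹·BᵀPA = [-0.0187 -0.1418; 0.6515 -1.7687]
A−BK = [-0.2157 0.3209; -1.4493 1.8657]
AᵀP(A−BK) = [0.6578 -1.1604; -1.1604 2.3806]
P' = Q + AᵀP(A−BK) = [8.6578 0.8396; 0.8396 3.3806]
tr(P') = 12.0384


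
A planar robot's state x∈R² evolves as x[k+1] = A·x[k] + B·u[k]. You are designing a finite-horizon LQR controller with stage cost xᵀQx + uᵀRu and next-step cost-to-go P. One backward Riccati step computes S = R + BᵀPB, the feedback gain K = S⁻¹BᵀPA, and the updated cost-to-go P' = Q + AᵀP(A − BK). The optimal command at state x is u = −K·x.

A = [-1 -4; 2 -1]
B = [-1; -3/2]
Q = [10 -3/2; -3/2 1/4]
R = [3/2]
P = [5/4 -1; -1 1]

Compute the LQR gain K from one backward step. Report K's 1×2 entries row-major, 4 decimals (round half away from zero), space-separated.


-0.6250 -0.2500

BᵀP = [0.2500 -0.5000]
S = R + BᵀPB = [3/2] + [0.5000] = [2.0000]
BᵀPA = [-1.2500 -0.5000]
K = S⁻¹·BᵀPA = [-0.6250 -0.2500]
A−BK = [-1.6250 -4.2500; 1.0625 -1.3750]
AᵀP(A−BK) = [8.4688 9.6875; 9.6875 12.8750]
P' = Q + AᵀP(A−BK) = [18.4688 8.1875; 8.1875 13.1250]
tr(P') = 31.5938


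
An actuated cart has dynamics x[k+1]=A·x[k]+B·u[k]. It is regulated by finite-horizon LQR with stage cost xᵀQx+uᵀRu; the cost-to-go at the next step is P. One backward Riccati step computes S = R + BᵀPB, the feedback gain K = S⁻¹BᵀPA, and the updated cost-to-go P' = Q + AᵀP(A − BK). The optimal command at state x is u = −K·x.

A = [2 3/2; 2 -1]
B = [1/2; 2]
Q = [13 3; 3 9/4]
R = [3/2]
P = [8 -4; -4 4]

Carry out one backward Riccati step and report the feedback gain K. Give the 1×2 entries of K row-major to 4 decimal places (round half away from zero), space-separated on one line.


BᵀP = [-4.0000 6.0000]
S = R + BᵀPB = [3/2] + [10.0000] = [11.5000]
BᵀPA = [4.0000 -12.0000]
K = S⁻¹·BᵀPA = [0.3478 -1.0435]
A−BK = [1.8261 2.0217; 1.3043 1.0870]
AᵀP(A−BK) = [14.6087 16.1739; 16.1739 21.4783]
P' = Q + AᵀP(A−BK) = [27.6087 19.1739; 19.1739 23.7283]
tr(P') = 51.3370

0.3478 -1.0435


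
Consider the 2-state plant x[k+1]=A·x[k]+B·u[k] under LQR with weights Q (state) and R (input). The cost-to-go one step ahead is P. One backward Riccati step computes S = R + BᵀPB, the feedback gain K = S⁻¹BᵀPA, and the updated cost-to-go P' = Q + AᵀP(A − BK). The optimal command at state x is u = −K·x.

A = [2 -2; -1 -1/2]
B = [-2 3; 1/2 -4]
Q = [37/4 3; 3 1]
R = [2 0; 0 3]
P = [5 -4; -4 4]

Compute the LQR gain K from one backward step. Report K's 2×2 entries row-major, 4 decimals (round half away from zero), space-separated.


-0.3452 0.4524 0.3065 -0.0655

BᵀP = [-12.0000 10.0000; 31.0000 -28.0000]
S = R + BᵀPB = [2 0; 0 3] + [29.0000 -76.0000; -76.0000 205.0000] = [31.0000 -76.0000; -76.0000 208.0000]
BᵀPA = [-34.0000 19.0000; 90.0000 -48.0000]
K = S⁻¹·BᵀPA = [-0.3452 0.4524; 0.3065 -0.0655]
A−BK = [0.3899 -0.8988; 0.3988 -0.9881]
AᵀP(A−BK) = [0.6726 -0.7262; -0.7262 1.2619]
P' = Q + AᵀP(A−BK) = [9.9226 2.2738; 2.2738 2.2619]
tr(P') = 12.1845


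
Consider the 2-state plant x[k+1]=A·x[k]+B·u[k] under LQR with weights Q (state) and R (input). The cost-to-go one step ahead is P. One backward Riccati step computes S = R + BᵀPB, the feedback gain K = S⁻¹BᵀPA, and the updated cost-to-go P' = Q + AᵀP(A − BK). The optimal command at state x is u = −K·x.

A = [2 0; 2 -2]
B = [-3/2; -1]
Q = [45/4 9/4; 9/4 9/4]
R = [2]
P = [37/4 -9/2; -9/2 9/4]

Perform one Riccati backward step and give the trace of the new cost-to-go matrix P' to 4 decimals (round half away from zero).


17.2730

BᵀP = [-9.3750 4.5000]
S = R + BᵀPB = [2] + [9.5625] = [11.5625]
BᵀPA = [-9.7500 -9.0000]
K = S⁻¹·BᵀPA = [-0.8432 -0.7784]
A−BK = [0.7351 -1.1676; 1.1568 -2.7784]
AᵀP(A−BK) = [1.7784 1.4108; 1.4108 1.9946]
P' = Q + AᵀP(A−BK) = [13.0284 3.6608; 3.6608 4.2446]
tr(P') = 17.2730


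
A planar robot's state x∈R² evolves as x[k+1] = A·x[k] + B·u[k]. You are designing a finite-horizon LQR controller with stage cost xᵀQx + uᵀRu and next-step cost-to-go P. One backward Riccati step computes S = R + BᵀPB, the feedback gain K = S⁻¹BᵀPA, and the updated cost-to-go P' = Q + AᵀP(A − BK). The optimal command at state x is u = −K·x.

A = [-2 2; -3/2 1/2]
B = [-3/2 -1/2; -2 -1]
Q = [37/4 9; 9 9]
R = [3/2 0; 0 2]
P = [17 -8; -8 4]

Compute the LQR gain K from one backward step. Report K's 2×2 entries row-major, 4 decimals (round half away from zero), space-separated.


1.6889 -2.2222 -0.1185 0.2963

BᵀP = [-9.5000 4.0000; -0.5000 0.0000]
S = R + BᵀPB = [3/2 0; 0 2] + [6.2500 0.7500; 0.7500 0.2500] = [7.7500 0.7500; 0.7500 2.2500]
BᵀPA = [13.0000 -17.0000; 1.0000 -1.0000]
K = S⁻¹·BᵀPA = [1.6889 -2.2222; -0.1185 0.2963]
A−BK = [0.4741 -1.1852; 1.7593 -3.6481]
AᵀP(A−BK) = [7.1630 -10.4074; -10.4074 15.5185]
P' = Q + AᵀP(A−BK) = [16.4130 -1.4074; -1.4074 24.5185]
tr(P') = 40.9315


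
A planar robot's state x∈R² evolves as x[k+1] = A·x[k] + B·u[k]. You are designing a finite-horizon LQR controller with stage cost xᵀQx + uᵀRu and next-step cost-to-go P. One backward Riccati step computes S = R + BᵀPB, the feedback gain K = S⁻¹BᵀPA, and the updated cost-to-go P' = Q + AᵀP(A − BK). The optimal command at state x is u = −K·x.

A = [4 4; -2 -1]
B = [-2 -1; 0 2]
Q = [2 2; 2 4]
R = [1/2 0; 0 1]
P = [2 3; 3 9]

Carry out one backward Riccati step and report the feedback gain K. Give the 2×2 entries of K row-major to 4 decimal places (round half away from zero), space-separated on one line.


BᵀP = [-4.0000 -6.0000; 4.0000 15.0000]
S = R + BᵀPB = [1/2 0; 0 1] + [8.0000 -8.0000; -8.0000 26.0000] = [8.5000 -8.0000; -8.0000 27.0000]
BᵀPA = [-4.0000 -10.0000; -14.0000 1.0000]
K = S⁻¹·BᵀPA = [-1.3293 -1.5831; -0.9124 -0.4320]
A−BK = [0.4290 0.4018; -0.1752 -0.1360]
AᵀP(A−BK) = [1.9094 1.6193; 1.6193 1.6012]
P' = Q + AᵀP(A−BK) = [3.9094 3.6193; 3.6193 5.6012]
tr(P') = 9.5106

-1.3293 -1.5831 -0.9124 -0.4320


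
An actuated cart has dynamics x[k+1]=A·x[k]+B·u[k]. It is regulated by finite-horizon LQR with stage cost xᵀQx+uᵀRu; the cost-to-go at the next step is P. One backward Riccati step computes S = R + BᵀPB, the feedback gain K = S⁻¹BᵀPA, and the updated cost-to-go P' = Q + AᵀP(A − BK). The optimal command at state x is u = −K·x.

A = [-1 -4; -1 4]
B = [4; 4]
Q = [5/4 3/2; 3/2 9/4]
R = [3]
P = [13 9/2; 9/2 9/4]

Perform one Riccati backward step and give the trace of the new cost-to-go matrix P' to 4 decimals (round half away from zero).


BᵀP = [70.0000 27.0000]
S = R + BᵀPB = [3] + [388.0000] = [391.0000]
BᵀPA = [-97.0000 -172.0000]
K = S⁻¹·BᵀPA = [-0.2481 -0.4399]
A−BK = [-0.0077 -2.2404; -0.0077 5.7596]
AᵀP(A−BK) = [0.1861 0.3299; 0.3299 24.3376]
P' = Q + AᵀP(A−BK) = [1.4361 1.8299; 1.8299 26.5876]
tr(P') = 28.0237

28.0237


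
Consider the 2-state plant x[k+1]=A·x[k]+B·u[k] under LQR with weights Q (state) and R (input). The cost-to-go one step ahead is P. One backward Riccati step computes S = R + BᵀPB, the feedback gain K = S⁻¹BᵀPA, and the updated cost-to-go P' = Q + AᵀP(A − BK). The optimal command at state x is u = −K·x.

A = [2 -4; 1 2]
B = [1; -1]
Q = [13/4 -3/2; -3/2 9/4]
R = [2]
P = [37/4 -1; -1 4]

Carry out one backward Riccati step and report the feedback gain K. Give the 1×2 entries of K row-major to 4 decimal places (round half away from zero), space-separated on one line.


0.8986 -2.9565

BᵀP = [10.2500 -5.0000]
S = R + BᵀPB = [2] + [15.2500] = [17.2500]
BᵀPA = [15.5000 -51.0000]
K = S⁻¹·BᵀPA = [0.8986 -2.9565]
A−BK = [1.1014 -1.0435; 1.8986 -0.9565]
AᵀP(A−BK) = [23.0725 -20.1739; -20.1739 29.2174]
P' = Q + AᵀP(A−BK) = [26.3225 -21.6739; -21.6739 31.4674]
tr(P') = 57.7899


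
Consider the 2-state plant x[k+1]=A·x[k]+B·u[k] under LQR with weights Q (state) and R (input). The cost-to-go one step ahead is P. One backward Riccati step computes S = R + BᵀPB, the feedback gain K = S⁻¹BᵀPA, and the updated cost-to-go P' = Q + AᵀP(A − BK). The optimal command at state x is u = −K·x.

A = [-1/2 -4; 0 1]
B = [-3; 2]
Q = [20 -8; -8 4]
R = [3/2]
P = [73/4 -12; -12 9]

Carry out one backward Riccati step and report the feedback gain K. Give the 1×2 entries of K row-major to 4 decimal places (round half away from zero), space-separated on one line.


BᵀP = [-78.7500 54.0000]
S = R + BᵀPB = [3/2] + [344.2500] = [345.7500]
BᵀPA = [39.3750 369.0000]
K = S⁻¹·BᵀPA = [0.1139 1.0672]
A−BK = [-0.1584 -0.7983; -0.2278 -1.1345]
AᵀP(A−BK) = [0.0784 0.4772; 0.4772 3.1866]
P' = Q + AᵀP(A−BK) = [20.0784 -7.5228; -7.5228 7.1866]
tr(P') = 27.2649

0.1139 1.0672


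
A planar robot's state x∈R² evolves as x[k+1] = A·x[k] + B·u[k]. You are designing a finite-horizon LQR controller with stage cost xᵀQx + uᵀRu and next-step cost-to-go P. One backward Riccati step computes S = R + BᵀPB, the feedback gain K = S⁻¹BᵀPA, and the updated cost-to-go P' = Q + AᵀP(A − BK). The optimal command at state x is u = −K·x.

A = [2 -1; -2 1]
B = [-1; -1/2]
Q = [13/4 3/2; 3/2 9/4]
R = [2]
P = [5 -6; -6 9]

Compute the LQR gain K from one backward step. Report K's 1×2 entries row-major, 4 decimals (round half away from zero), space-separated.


BᵀP = [-2.0000 1.5000]
S = R + BᵀPB = [2] + [1.2500] = [3.2500]
BᵀPA = [-7.0000 3.5000]
K = S⁻¹·BᵀPA = [-2.1538 1.0769]
A−BK = [-0.1538 0.0769; -3.0769 1.5385]
AᵀP(A−BK) = [88.9231 -44.4615; -44.4615 22.2308]
P' = Q + AᵀP(A−BK) = [92.1731 -42.9615; -42.9615 24.4808]
tr(P') = 116.6538

-2.1538 1.0769


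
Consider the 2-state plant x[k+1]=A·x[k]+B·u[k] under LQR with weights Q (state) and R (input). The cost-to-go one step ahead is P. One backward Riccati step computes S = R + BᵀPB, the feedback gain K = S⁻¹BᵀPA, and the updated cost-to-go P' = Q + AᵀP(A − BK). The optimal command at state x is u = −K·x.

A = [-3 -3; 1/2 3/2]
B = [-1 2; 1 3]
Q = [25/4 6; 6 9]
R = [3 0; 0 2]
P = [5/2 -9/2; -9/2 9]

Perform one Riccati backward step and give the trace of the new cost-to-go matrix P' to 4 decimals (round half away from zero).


26.5184

BᵀP = [-7.0000 13.5000; -8.5000 18.0000]
S = R + BᵀPB = [3 0; 0 2] + [20.5000 26.5000; 26.5000 37.0000] = [23.5000 26.5000; 26.5000 39.0000]
BᵀPA = [27.7500 41.2500; 34.5000 52.5000]
K = S⁻¹·BᵀPA = [0.7841 1.0152; 0.3518 0.6564]
A−BK = [-2.9195 -3.2975; -1.3396 -1.4842]
AᵀP(A−BK) = [4.3530 5.4347; 5.4347 6.9154]
P' = Q + AᵀP(A−BK) = [10.6030 11.4347; 11.4347 15.9154]
tr(P') = 26.5184


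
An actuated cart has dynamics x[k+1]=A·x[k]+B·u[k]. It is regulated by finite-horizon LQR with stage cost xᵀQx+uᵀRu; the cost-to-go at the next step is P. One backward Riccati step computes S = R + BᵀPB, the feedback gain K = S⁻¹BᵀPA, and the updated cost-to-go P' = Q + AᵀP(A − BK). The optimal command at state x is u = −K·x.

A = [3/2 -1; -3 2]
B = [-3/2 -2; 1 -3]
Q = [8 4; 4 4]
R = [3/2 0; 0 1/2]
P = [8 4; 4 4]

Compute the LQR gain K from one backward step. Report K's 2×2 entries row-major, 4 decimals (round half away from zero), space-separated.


-1.2796 0.8531 0.3961 -0.2641

BᵀP = [-8.0000 -2.0000; -28.0000 -20.0000]
S = R + BᵀPB = [3/2 0; 0 1/2] + [10.0000 22.0000; 22.0000 116.0000] = [11.5000 22.0000; 22.0000 116.5000]
BᵀPA = [-6.0000 4.0000; 18.0000 -12.0000]
K = S⁻¹·BᵀPA = [-1.2796 0.8531; 0.3961 -0.2641]
A−BK = [0.3729 -0.2486; -0.5320 0.3547]
AᵀP(A−BK) = [3.1919 -2.1280; -2.1280 1.4186]
P' = Q + AᵀP(A−BK) = [11.1919 1.8720; 1.8720 5.4186]
tr(P') = 16.6106


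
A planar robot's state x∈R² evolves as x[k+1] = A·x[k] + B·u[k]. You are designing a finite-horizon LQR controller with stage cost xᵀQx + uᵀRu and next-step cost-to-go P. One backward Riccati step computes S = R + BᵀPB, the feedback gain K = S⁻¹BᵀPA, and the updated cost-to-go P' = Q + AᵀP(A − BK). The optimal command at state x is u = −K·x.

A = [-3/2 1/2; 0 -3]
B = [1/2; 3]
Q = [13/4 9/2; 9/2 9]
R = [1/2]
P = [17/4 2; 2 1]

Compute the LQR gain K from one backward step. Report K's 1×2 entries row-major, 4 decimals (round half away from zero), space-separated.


BᵀP = [8.1250 4.0000]
S = R + BᵀPB = [1/2] + [16.0625] = [16.5625]
BᵀPA = [-12.1875 -7.9375]
K = S⁻¹·BᵀPA = [-0.7358 -0.4792]
A−BK = [-1.1321 0.7396; 2.2075 -1.5623]
AᵀP(A−BK) = [0.5943 -0.0283; -0.0283 0.2585]
P' = Q + AᵀP(A−BK) = [3.8443 4.4717; 4.4717 9.2585]
tr(P') = 13.1028

-0.7358 -0.4792
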